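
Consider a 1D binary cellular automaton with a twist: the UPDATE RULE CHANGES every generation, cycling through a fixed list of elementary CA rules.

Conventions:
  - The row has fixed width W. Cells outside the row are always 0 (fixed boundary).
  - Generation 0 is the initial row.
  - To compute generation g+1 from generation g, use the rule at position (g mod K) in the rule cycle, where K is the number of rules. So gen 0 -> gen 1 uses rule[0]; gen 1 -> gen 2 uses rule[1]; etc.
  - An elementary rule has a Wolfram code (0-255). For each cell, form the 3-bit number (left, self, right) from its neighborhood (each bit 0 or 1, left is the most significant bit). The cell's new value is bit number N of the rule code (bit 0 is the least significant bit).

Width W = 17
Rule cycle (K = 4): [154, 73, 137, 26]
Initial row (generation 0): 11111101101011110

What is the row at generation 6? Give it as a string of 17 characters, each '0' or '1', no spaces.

Gen 0: 11111101101011110
Gen 1 (rule 154): 11111001000011101
Gen 2 (rule 73): 10001000011010100
Gen 3 (rule 137): 00100011010000001
Gen 4 (rule 26): 01010110001000010
Gen 5 (rule 154): 10000101010100101
Gen 6 (rule 73): 00110000000000000

Answer: 00110000000000000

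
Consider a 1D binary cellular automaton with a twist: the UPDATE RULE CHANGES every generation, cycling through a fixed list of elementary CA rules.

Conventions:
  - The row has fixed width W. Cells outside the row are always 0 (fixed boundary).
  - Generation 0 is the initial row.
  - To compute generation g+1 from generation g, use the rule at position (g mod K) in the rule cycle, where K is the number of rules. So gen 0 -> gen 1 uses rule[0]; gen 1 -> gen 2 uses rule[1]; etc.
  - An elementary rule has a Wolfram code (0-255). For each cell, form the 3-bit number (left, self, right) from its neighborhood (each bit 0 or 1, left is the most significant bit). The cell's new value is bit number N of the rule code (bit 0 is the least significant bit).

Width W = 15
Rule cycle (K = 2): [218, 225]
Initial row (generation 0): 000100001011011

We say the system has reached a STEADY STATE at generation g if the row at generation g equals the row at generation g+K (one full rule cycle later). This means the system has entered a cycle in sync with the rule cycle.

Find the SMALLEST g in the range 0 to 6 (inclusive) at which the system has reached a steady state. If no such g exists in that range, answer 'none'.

Answer: 5

Derivation:
Gen 0: 000100001011011
Gen 1 (rule 218): 001010010011011
Gen 2 (rule 225): 100100000001101
Gen 3 (rule 218): 011010000011100
Gen 4 (rule 225): 001100111001101
Gen 5 (rule 218): 011111111111100
Gen 6 (rule 225): 001111111111101
Gen 7 (rule 218): 011111111111100
Gen 8 (rule 225): 001111111111101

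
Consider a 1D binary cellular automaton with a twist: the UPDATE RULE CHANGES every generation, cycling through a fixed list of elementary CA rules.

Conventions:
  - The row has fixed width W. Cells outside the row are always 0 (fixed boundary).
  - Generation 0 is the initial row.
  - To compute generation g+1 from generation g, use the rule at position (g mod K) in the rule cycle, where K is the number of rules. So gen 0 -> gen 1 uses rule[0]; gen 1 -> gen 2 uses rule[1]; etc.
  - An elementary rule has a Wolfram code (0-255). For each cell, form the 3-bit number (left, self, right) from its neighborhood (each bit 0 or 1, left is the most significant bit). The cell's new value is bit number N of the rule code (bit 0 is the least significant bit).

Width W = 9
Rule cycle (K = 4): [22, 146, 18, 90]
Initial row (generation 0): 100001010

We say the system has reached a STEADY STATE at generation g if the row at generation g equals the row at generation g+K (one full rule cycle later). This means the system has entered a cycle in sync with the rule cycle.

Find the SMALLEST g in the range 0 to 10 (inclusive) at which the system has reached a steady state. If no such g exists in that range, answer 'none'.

Answer: 10

Derivation:
Gen 0: 100001010
Gen 1 (rule 22): 110011011
Gen 2 (rule 146): 001100000
Gen 3 (rule 18): 010010000
Gen 4 (rule 90): 101101000
Gen 5 (rule 22): 100001100
Gen 6 (rule 146): 010010010
Gen 7 (rule 18): 101101101
Gen 8 (rule 90): 001101100
Gen 9 (rule 22): 010000010
Gen 10 (rule 146): 101000101
Gen 11 (rule 18): 000101000
Gen 12 (rule 90): 001000100
Gen 13 (rule 22): 011101110
Gen 14 (rule 146): 101000101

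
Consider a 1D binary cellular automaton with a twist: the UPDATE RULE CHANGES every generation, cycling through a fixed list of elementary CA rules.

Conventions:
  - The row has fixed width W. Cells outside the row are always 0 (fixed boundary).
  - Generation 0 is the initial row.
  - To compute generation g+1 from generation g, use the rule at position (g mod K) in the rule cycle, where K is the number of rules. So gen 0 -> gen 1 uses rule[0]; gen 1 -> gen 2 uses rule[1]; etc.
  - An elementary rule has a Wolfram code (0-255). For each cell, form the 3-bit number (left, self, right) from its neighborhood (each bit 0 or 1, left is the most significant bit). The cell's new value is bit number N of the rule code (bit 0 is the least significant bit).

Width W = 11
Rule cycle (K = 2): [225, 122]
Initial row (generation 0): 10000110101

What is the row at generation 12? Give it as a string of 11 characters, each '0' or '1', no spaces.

Gen 0: 10000110101
Gen 1 (rule 225): 00110011010
Gen 2 (rule 122): 01111111101
Gen 3 (rule 225): 00111111110
Gen 4 (rule 122): 01100000011
Gen 5 (rule 225): 00101111001
Gen 6 (rule 122): 01011001110
Gen 7 (rule 225): 00101000110
Gen 8 (rule 122): 01010101111
Gen 9 (rule 225): 00101010111
Gen 10 (rule 122): 01010101101
Gen 11 (rule 225): 00101010110
Gen 12 (rule 122): 01010101111

Answer: 01010101111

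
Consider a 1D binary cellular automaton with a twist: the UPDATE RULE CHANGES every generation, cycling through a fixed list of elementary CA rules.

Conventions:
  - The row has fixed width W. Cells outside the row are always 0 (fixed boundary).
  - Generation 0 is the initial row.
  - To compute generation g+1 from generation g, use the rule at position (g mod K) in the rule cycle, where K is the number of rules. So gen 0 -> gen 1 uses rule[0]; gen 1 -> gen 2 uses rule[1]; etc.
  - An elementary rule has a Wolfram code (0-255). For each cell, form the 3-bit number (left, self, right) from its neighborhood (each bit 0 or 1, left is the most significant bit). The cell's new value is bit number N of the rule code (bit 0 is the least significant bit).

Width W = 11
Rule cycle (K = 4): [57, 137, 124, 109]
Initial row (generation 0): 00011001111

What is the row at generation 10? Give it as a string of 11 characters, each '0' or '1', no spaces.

Answer: 01001010000

Derivation:
Gen 0: 00011001111
Gen 1 (rule 57): 11010101000
Gen 2 (rule 137): 10000000011
Gen 3 (rule 124): 11000000011
Gen 4 (rule 109): 11011111011
Gen 5 (rule 57): 10110000110
Gen 6 (rule 137): 00100110100
Gen 7 (rule 124): 00110111110
Gen 8 (rule 109): 10111100010
Gen 9 (rule 57): 01100011001
Gen 10 (rule 137): 01001010000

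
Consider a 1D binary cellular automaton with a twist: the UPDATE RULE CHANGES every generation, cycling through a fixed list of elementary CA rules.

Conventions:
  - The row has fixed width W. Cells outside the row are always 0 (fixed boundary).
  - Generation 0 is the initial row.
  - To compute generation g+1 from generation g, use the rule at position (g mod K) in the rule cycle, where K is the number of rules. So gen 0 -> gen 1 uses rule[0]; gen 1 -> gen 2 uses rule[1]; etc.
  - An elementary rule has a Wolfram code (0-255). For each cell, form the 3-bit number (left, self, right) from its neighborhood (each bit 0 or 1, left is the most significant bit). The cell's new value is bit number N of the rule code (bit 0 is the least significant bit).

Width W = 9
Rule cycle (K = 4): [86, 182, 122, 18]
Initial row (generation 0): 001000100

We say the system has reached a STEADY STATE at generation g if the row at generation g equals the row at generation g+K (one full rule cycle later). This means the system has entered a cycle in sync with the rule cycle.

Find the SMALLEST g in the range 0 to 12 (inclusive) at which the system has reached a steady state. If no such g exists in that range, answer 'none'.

Answer: 3

Derivation:
Gen 0: 001000100
Gen 1 (rule 86): 011101110
Gen 2 (rule 182): 101010101
Gen 3 (rule 122): 010101010
Gen 4 (rule 18): 100000001
Gen 5 (rule 86): 110000011
Gen 6 (rule 182): 001000100
Gen 7 (rule 122): 010101010
Gen 8 (rule 18): 100000001
Gen 9 (rule 86): 110000011
Gen 10 (rule 182): 001000100
Gen 11 (rule 122): 010101010
Gen 12 (rule 18): 100000001
Gen 13 (rule 86): 110000011
Gen 14 (rule 182): 001000100
Gen 15 (rule 122): 010101010
Gen 16 (rule 18): 100000001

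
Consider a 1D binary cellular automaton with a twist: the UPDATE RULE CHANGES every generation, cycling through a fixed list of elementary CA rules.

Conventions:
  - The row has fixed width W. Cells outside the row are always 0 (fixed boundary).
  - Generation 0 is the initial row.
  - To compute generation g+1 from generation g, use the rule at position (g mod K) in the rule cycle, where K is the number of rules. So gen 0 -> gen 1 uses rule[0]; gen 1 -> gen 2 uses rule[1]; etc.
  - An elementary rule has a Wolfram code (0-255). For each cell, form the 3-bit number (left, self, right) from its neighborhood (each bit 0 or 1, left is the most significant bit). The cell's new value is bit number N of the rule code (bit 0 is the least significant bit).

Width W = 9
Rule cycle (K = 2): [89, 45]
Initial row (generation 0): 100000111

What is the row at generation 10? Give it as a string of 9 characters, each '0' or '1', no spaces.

Gen 0: 100000111
Gen 1 (rule 89): 011110101
Gen 2 (rule 45): 010001111
Gen 3 (rule 89): 001101001
Gen 4 (rule 45): 101011001
Gen 5 (rule 89): 000011100
Gen 6 (rule 45): 111010001
Gen 7 (rule 89): 101001100
Gen 8 (rule 45): 111001001
Gen 9 (rule 89): 101100100
Gen 10 (rule 45): 111000101

Answer: 111000101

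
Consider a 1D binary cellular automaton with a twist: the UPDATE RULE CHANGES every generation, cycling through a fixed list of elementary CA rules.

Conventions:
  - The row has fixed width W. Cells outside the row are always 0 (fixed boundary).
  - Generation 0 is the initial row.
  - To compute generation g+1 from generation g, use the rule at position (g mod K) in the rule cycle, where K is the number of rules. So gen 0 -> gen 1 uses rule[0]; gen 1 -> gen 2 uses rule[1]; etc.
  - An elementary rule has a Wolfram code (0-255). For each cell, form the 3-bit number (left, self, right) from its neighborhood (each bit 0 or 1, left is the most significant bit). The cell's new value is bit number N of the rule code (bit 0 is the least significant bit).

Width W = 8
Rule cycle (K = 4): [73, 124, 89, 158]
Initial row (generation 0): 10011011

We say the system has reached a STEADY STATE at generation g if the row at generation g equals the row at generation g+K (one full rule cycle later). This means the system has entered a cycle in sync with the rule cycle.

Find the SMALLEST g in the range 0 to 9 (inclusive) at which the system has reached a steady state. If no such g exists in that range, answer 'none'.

Answer: 0

Derivation:
Gen 0: 10011011
Gen 1 (rule 73): 00011011
Gen 2 (rule 124): 00011111
Gen 3 (rule 89): 11010001
Gen 4 (rule 158): 10011011
Gen 5 (rule 73): 00011011
Gen 6 (rule 124): 00011111
Gen 7 (rule 89): 11010001
Gen 8 (rule 158): 10011011
Gen 9 (rule 73): 00011011
Gen 10 (rule 124): 00011111
Gen 11 (rule 89): 11010001
Gen 12 (rule 158): 10011011
Gen 13 (rule 73): 00011011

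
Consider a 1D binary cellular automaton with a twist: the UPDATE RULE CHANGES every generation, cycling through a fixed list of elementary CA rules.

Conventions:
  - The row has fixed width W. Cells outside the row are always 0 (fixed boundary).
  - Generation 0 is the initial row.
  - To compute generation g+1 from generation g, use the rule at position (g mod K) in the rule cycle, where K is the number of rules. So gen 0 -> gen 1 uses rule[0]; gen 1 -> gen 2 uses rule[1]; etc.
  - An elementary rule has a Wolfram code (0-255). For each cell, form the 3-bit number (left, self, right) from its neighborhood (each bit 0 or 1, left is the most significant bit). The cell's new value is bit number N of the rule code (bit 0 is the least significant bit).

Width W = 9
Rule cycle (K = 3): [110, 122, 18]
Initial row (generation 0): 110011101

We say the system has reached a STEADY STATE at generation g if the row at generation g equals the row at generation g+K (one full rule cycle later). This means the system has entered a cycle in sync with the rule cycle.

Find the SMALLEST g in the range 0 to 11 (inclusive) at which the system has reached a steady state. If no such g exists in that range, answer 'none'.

Answer: 3

Derivation:
Gen 0: 110011101
Gen 1 (rule 110): 110110111
Gen 2 (rule 122): 111111101
Gen 3 (rule 18): 000000000
Gen 4 (rule 110): 000000000
Gen 5 (rule 122): 000000000
Gen 6 (rule 18): 000000000
Gen 7 (rule 110): 000000000
Gen 8 (rule 122): 000000000
Gen 9 (rule 18): 000000000
Gen 10 (rule 110): 000000000
Gen 11 (rule 122): 000000000
Gen 12 (rule 18): 000000000
Gen 13 (rule 110): 000000000
Gen 14 (rule 122): 000000000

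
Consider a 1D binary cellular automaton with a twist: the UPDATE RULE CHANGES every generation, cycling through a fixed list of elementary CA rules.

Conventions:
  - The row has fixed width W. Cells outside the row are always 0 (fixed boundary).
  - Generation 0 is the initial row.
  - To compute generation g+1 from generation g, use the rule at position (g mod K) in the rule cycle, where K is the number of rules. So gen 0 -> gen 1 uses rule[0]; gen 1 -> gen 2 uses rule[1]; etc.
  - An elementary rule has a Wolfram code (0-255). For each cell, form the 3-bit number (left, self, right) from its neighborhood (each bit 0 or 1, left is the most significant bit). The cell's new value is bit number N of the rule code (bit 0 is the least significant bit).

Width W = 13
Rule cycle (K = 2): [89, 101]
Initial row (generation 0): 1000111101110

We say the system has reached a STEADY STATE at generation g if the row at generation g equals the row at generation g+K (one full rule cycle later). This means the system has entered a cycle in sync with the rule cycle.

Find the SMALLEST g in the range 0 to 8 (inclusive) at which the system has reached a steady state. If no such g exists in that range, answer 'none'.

Answer: none

Derivation:
Gen 0: 1000111101110
Gen 1 (rule 89): 0110100101011
Gen 2 (rule 101): 0011100111101
Gen 3 (rule 89): 1010110100100
Gen 4 (rule 101): 1111011100101
Gen 5 (rule 89): 1001010110000
Gen 6 (rule 101): 1001111010111
Gen 7 (rule 89): 0101001000101
Gen 8 (rule 101): 0111001010111
Gen 9 (rule 89): 0101100000101
Gen 10 (rule 101): 0110101110111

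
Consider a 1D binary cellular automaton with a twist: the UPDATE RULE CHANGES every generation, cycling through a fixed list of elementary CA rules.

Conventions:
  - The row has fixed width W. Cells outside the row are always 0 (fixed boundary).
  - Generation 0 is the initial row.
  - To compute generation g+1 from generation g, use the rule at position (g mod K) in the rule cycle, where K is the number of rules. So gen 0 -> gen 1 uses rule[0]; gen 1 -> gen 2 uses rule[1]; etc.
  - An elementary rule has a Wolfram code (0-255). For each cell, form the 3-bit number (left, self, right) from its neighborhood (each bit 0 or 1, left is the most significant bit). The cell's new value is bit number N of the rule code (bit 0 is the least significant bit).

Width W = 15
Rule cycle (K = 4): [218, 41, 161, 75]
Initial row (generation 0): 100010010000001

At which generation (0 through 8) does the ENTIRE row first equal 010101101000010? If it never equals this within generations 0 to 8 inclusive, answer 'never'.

Answer: 1

Derivation:
Gen 0: 100010010000001
Gen 1 (rule 218): 010101101000010
Gen 2 (rule 41): 001011010011000
Gen 3 (rule 161): 100100100000011
Gen 4 (rule 75): 001001001111111
Gen 5 (rule 218): 010110111111111
Gen 6 (rule 41): 001101100000000
Gen 7 (rule 161): 100010001111111
Gen 8 (rule 75): 001100111000001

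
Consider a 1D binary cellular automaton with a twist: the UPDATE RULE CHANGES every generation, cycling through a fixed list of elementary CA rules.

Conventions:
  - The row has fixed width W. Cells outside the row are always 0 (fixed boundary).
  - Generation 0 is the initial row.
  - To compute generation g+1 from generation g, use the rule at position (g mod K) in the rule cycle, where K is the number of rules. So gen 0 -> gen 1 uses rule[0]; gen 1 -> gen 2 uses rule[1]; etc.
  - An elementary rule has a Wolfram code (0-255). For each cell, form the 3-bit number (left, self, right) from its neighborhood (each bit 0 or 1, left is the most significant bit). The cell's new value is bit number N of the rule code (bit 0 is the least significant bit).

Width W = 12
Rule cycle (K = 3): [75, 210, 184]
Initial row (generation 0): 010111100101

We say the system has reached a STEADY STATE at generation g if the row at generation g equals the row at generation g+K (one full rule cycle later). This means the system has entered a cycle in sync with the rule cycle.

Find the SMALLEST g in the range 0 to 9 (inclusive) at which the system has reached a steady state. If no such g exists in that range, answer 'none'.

Gen 0: 010111100101
Gen 1 (rule 75): 100100101000
Gen 2 (rule 210): 011011000100
Gen 3 (rule 184): 010110100010
Gen 4 (rule 75): 100110001100
Gen 5 (rule 210): 011011010110
Gen 6 (rule 184): 010110101101
Gen 7 (rule 75): 100110001100
Gen 8 (rule 210): 011011010110
Gen 9 (rule 184): 010110101101
Gen 10 (rule 75): 100110001100
Gen 11 (rule 210): 011011010110
Gen 12 (rule 184): 010110101101

Answer: 4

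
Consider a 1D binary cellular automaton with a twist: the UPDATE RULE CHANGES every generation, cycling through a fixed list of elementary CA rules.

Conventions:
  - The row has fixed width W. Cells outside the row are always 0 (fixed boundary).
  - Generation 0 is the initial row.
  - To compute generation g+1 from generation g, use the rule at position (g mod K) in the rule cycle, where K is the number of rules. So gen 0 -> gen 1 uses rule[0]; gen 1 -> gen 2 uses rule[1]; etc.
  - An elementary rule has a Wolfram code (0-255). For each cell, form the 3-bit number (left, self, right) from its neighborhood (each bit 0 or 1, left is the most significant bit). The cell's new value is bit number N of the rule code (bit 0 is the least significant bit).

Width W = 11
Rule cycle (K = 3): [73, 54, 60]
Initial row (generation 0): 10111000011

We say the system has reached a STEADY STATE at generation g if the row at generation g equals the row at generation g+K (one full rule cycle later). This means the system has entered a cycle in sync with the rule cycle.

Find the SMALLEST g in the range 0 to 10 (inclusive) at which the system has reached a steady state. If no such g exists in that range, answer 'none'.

Gen 0: 10111000011
Gen 1 (rule 73): 00101011011
Gen 2 (rule 54): 01111100100
Gen 3 (rule 60): 01000010110
Gen 4 (rule 73): 00011000110
Gen 5 (rule 54): 00100101001
Gen 6 (rule 60): 00110111101
Gen 7 (rule 73): 10110100100
Gen 8 (rule 54): 11001111110
Gen 9 (rule 60): 10101000001
Gen 10 (rule 73): 00000011100
Gen 11 (rule 54): 00000100010
Gen 12 (rule 60): 00000110011
Gen 13 (rule 73): 11110110011

Answer: none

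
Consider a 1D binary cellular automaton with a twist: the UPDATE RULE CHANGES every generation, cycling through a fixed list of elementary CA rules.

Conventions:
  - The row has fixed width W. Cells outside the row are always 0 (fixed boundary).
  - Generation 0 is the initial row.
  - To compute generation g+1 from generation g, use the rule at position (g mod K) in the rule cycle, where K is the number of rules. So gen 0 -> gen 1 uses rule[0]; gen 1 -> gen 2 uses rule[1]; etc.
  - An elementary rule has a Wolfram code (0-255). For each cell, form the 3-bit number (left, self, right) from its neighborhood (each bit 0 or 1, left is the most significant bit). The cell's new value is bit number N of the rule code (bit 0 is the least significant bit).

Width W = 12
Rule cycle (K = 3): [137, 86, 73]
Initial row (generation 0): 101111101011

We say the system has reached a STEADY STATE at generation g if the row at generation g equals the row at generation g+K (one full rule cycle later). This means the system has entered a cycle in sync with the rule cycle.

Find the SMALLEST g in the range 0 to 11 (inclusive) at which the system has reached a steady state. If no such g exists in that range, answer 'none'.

Gen 0: 101111101011
Gen 1 (rule 137): 001111000010
Gen 2 (rule 86): 010001100111
Gen 3 (rule 73): 000101100101
Gen 4 (rule 137): 110001000000
Gen 5 (rule 86): 011011100000
Gen 6 (rule 73): 011010101111
Gen 7 (rule 137): 010000001110
Gen 8 (rule 86): 111000010011
Gen 9 (rule 73): 101011000011
Gen 10 (rule 137): 000010011010
Gen 11 (rule 86): 000111101011
Gen 12 (rule 73): 110100100011
Gen 13 (rule 137): 100000001010
Gen 14 (rule 86): 110000011011

Answer: none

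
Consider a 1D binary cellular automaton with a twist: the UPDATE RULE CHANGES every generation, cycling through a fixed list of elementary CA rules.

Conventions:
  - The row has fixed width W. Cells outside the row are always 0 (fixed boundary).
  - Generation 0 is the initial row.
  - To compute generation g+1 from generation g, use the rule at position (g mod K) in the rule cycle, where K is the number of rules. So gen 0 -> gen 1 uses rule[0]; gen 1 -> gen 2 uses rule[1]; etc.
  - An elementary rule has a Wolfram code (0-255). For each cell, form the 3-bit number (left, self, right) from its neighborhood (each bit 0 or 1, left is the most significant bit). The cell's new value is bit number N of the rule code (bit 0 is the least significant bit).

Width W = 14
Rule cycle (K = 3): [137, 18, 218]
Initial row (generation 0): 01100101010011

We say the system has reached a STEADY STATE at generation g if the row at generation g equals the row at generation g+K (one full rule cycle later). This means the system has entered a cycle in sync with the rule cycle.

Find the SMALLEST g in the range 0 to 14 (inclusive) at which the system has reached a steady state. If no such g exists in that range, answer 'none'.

Answer: 5

Derivation:
Gen 0: 01100101010011
Gen 1 (rule 137): 01000000000010
Gen 2 (rule 18): 10100000000101
Gen 3 (rule 218): 00010000001000
Gen 4 (rule 137): 11000111100011
Gen 5 (rule 18): 00101000010100
Gen 6 (rule 218): 01000100100010
Gen 7 (rule 137): 00010000001000
Gen 8 (rule 18): 00101000010100
Gen 9 (rule 218): 01000100100010
Gen 10 (rule 137): 00010000001000
Gen 11 (rule 18): 00101000010100
Gen 12 (rule 218): 01000100100010
Gen 13 (rule 137): 00010000001000
Gen 14 (rule 18): 00101000010100
Gen 15 (rule 218): 01000100100010
Gen 16 (rule 137): 00010000001000
Gen 17 (rule 18): 00101000010100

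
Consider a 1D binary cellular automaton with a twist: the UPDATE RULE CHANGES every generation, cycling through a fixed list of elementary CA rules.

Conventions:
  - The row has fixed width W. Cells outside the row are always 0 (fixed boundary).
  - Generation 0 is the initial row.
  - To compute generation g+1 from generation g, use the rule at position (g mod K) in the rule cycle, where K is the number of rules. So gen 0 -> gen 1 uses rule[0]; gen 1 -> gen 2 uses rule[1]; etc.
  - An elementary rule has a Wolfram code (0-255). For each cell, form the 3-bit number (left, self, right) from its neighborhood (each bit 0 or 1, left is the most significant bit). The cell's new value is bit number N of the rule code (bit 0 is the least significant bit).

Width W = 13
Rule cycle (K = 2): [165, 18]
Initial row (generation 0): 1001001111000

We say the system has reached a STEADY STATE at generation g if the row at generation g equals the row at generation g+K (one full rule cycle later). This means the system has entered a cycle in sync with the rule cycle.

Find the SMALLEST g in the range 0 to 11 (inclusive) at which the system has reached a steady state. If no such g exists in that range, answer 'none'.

Gen 0: 1001001111000
Gen 1 (rule 165): 1001000110011
Gen 2 (rule 18): 0110101001100
Gen 3 (rule 165): 0001111000001
Gen 4 (rule 18): 0010000100010
Gen 5 (rule 165): 1010110101010
Gen 6 (rule 18): 0000000000001
Gen 7 (rule 165): 1111111111101
Gen 8 (rule 18): 0000000000000
Gen 9 (rule 165): 1111111111111
Gen 10 (rule 18): 0000000000000
Gen 11 (rule 165): 1111111111111
Gen 12 (rule 18): 0000000000000
Gen 13 (rule 165): 1111111111111

Answer: 8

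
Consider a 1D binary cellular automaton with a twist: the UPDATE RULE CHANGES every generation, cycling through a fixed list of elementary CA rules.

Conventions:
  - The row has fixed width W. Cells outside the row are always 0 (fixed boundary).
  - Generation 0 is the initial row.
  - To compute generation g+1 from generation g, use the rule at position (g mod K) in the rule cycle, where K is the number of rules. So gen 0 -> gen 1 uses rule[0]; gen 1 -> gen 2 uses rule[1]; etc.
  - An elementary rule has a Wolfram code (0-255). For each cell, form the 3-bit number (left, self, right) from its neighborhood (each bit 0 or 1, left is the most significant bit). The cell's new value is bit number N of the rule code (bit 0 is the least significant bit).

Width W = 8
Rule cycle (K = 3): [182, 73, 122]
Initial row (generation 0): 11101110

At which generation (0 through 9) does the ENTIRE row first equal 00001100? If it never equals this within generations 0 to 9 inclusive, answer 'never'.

Answer: never

Derivation:
Gen 0: 11101110
Gen 1 (rule 182): 01010101
Gen 2 (rule 73): 00000000
Gen 3 (rule 122): 00000000
Gen 4 (rule 182): 00000000
Gen 5 (rule 73): 11111111
Gen 6 (rule 122): 10000001
Gen 7 (rule 182): 11000011
Gen 8 (rule 73): 11011011
Gen 9 (rule 122): 11111111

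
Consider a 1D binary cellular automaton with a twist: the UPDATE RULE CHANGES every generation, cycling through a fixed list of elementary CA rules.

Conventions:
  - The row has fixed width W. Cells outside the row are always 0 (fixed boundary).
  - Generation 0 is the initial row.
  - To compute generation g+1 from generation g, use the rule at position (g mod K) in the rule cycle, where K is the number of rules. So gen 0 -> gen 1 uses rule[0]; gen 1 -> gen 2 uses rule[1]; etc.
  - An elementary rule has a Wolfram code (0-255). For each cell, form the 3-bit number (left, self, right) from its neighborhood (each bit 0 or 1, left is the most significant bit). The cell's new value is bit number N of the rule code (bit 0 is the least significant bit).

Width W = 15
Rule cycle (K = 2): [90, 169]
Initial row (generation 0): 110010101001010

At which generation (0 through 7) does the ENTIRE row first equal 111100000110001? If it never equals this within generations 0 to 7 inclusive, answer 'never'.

Gen 0: 110010101001010
Gen 1 (rule 90): 111100000110001
Gen 2 (rule 169): 111001110100100
Gen 3 (rule 90): 101111010011010
Gen 4 (rule 169): 011110100010100
Gen 5 (rule 90): 110010010100010
Gen 6 (rule 169): 100000001001000
Gen 7 (rule 90): 010000010110100

Answer: 1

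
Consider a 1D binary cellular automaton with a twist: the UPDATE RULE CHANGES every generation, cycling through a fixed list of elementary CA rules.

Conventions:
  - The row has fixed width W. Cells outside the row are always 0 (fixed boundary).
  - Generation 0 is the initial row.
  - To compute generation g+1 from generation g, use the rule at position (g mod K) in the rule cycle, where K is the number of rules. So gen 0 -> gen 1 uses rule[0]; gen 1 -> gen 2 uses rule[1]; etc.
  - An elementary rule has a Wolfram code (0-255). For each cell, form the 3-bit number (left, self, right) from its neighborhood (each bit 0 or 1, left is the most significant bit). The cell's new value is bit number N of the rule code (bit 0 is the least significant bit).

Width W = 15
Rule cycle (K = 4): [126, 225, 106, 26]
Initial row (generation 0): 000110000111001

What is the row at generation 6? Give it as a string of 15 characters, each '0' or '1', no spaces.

Gen 0: 000110000111001
Gen 1 (rule 126): 001111001101111
Gen 2 (rule 225): 100111000110111
Gen 3 (rule 106): 001101001111101
Gen 4 (rule 26): 011000111000000
Gen 5 (rule 126): 111101101100000
Gen 6 (rule 225): 011110110101111

Answer: 011110110101111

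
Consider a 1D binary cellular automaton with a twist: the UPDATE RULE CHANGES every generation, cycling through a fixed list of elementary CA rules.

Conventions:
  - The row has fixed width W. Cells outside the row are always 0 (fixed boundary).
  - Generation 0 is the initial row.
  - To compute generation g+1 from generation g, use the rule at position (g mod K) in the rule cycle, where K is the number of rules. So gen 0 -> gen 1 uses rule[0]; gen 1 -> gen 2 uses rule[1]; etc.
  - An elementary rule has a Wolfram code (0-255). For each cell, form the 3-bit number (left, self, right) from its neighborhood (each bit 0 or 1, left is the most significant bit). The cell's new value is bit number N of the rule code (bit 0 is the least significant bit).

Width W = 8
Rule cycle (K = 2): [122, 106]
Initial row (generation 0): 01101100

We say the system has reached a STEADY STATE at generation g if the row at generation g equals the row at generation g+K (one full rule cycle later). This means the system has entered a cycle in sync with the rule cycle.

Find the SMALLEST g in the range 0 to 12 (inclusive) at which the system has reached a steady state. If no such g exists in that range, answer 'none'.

Answer: 5

Derivation:
Gen 0: 01101100
Gen 1 (rule 122): 11111110
Gen 2 (rule 106): 10000010
Gen 3 (rule 122): 01000101
Gen 4 (rule 106): 10001010
Gen 5 (rule 122): 01010101
Gen 6 (rule 106): 10101010
Gen 7 (rule 122): 01010101
Gen 8 (rule 106): 10101010
Gen 9 (rule 122): 01010101
Gen 10 (rule 106): 10101010
Gen 11 (rule 122): 01010101
Gen 12 (rule 106): 10101010
Gen 13 (rule 122): 01010101
Gen 14 (rule 106): 10101010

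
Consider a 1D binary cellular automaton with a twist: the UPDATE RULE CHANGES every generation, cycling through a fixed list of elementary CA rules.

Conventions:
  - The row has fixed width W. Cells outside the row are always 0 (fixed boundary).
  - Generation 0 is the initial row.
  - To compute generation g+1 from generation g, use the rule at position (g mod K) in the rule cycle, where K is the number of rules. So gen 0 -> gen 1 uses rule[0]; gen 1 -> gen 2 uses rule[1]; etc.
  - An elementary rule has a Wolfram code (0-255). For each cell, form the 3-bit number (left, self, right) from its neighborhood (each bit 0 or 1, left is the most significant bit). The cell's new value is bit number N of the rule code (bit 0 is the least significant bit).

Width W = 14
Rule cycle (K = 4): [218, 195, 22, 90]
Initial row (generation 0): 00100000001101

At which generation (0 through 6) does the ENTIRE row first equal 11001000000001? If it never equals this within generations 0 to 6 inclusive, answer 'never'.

Answer: 3

Derivation:
Gen 0: 00100000001101
Gen 1 (rule 218): 01010000011100
Gen 2 (rule 195): 10000111101101
Gen 3 (rule 22): 11001000000001
Gen 4 (rule 90): 11110100000010
Gen 5 (rule 218): 11110010000101
Gen 6 (rule 195): 01110100111000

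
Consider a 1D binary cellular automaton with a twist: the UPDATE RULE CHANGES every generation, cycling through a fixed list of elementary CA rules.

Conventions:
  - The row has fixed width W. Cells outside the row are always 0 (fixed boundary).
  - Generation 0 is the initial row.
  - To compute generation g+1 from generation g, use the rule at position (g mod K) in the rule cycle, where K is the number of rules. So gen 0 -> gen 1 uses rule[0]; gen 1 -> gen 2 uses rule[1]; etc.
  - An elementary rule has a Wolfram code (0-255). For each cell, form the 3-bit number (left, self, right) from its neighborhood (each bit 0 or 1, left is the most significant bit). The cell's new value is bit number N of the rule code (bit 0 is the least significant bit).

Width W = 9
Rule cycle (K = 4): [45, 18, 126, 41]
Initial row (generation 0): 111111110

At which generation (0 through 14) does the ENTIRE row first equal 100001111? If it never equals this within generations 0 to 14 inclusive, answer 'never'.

Gen 0: 111111110
Gen 1 (rule 45): 100000000
Gen 2 (rule 18): 010000000
Gen 3 (rule 126): 111000000
Gen 4 (rule 41): 100011111
Gen 5 (rule 45): 101010000
Gen 6 (rule 18): 000001000
Gen 7 (rule 126): 000011100
Gen 8 (rule 41): 111010001
Gen 9 (rule 45): 100110101
Gen 10 (rule 18): 011000000
Gen 11 (rule 126): 111100000
Gen 12 (rule 41): 100001111
Gen 13 (rule 45): 101101000
Gen 14 (rule 18): 000000100

Answer: 12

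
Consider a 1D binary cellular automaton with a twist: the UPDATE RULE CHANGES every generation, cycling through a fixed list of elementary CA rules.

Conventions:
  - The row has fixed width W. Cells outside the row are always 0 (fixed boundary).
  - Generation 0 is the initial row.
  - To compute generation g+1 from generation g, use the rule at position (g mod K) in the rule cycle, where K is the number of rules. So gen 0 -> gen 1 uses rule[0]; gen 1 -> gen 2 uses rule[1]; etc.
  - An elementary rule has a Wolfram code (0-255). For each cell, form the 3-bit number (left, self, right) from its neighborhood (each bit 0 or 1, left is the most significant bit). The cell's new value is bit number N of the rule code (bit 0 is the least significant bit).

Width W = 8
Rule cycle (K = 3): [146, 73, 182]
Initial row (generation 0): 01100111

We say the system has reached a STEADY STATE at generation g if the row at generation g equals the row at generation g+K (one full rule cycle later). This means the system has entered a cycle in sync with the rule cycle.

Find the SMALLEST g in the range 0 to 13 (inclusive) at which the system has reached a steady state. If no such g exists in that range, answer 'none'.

Gen 0: 01100111
Gen 1 (rule 146): 10011010
Gen 2 (rule 73): 00011000
Gen 3 (rule 182): 00100100
Gen 4 (rule 146): 01011010
Gen 5 (rule 73): 00011000
Gen 6 (rule 182): 00100100
Gen 7 (rule 146): 01011010
Gen 8 (rule 73): 00011000
Gen 9 (rule 182): 00100100
Gen 10 (rule 146): 01011010
Gen 11 (rule 73): 00011000
Gen 12 (rule 182): 00100100
Gen 13 (rule 146): 01011010
Gen 14 (rule 73): 00011000
Gen 15 (rule 182): 00100100
Gen 16 (rule 146): 01011010

Answer: 2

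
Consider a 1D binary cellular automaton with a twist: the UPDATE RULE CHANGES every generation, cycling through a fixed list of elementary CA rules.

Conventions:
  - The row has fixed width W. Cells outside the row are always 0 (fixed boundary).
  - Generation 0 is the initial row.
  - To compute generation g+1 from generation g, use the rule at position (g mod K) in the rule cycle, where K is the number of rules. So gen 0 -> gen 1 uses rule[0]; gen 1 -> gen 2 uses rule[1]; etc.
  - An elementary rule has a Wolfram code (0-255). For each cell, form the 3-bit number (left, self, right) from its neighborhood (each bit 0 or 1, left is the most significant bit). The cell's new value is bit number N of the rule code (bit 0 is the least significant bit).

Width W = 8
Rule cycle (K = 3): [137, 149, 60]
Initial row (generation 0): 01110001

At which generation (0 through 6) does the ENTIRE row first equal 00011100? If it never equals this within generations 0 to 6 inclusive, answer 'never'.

Gen 0: 01110001
Gen 1 (rule 137): 01100100
Gen 2 (rule 149): 00010111
Gen 3 (rule 60): 00011100
Gen 4 (rule 137): 11011001
Gen 5 (rule 149): 00000101
Gen 6 (rule 60): 00000111

Answer: 3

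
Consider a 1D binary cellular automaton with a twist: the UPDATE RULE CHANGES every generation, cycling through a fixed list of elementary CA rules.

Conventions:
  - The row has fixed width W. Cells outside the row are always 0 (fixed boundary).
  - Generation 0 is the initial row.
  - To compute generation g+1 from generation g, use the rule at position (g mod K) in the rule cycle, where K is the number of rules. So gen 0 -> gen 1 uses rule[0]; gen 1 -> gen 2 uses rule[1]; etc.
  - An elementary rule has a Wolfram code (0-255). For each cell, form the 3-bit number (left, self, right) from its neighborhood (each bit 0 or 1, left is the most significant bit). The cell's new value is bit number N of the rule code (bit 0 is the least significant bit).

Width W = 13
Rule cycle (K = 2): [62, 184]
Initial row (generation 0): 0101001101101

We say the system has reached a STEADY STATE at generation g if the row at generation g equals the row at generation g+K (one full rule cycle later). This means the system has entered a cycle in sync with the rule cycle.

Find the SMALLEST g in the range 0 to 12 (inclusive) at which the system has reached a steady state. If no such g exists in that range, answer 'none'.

Gen 0: 0101001101101
Gen 1 (rule 62): 1111111011011
Gen 2 (rule 184): 1111110110110
Gen 3 (rule 62): 1000001101101
Gen 4 (rule 184): 0100001011010
Gen 5 (rule 62): 1110011110111
Gen 6 (rule 184): 1101011101110
Gen 7 (rule 62): 1011110011001
Gen 8 (rule 184): 0111101010100
Gen 9 (rule 62): 1100011111110
Gen 10 (rule 184): 1010011111101
Gen 11 (rule 62): 1111110000011
Gen 12 (rule 184): 1111101000010
Gen 13 (rule 62): 1000011100111
Gen 14 (rule 184): 0100011010110

Answer: none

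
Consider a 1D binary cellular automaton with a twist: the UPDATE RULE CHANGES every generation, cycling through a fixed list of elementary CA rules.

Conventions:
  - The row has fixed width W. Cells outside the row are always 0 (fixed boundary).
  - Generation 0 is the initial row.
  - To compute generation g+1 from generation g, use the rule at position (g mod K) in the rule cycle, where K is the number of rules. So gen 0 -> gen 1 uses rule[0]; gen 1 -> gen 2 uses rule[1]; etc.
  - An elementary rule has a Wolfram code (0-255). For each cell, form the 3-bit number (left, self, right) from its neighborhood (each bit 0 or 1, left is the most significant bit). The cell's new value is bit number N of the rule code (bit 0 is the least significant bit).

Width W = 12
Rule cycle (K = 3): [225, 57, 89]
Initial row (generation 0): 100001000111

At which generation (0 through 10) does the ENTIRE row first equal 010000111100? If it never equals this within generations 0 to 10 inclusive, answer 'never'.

Answer: 10

Derivation:
Gen 0: 100001000111
Gen 1 (rule 225): 001100010011
Gen 2 (rule 57): 101011001010
Gen 3 (rule 89): 000011100001
Gen 4 (rule 225): 111001101100
Gen 5 (rule 57): 100101011011
Gen 6 (rule 89): 010000011011
Gen 7 (rule 225): 000111001101
Gen 8 (rule 57): 110100101010
Gen 9 (rule 89): 110010000001
Gen 10 (rule 225): 010000111100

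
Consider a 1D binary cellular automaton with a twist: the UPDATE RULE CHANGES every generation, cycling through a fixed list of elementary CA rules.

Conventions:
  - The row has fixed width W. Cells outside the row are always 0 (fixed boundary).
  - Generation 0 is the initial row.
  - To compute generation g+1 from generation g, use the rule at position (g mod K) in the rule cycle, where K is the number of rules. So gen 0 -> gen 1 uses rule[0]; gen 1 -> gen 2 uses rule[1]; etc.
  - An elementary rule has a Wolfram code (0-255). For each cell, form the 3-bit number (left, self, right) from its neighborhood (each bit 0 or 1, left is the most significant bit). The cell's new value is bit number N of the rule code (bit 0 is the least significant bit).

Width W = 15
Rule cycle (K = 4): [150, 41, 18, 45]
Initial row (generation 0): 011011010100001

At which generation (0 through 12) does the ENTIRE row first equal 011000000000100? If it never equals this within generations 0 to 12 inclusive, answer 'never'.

Gen 0: 011011010100001
Gen 1 (rule 150): 100000010110011
Gen 2 (rule 41): 001111001100010
Gen 3 (rule 18): 010000110010101
Gen 4 (rule 45): 010110100011111
Gen 5 (rule 150): 110000110101110
Gen 6 (rule 41): 100110101011000
Gen 7 (rule 18): 011000000000100
Gen 8 (rule 45): 010011111110101
Gen 9 (rule 150): 111101111100101
Gen 10 (rule 41): 100011000000010
Gen 11 (rule 18): 010100100000101
Gen 12 (rule 45): 011100101110111

Answer: 7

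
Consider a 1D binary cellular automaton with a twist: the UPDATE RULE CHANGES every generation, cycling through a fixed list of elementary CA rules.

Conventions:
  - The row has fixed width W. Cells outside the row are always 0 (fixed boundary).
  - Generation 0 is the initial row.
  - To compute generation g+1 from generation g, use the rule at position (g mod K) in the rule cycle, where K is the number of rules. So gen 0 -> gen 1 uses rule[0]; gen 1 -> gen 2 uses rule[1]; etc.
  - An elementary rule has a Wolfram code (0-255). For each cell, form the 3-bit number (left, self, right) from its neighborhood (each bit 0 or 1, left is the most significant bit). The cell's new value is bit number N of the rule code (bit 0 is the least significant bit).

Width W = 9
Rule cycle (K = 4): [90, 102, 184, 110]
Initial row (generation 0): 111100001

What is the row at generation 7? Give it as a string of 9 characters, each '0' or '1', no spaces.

Gen 0: 111100001
Gen 1 (rule 90): 100110010
Gen 2 (rule 102): 101010110
Gen 3 (rule 184): 010101101
Gen 4 (rule 110): 111111111
Gen 5 (rule 90): 100000001
Gen 6 (rule 102): 100000011
Gen 7 (rule 184): 010000010

Answer: 010000010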